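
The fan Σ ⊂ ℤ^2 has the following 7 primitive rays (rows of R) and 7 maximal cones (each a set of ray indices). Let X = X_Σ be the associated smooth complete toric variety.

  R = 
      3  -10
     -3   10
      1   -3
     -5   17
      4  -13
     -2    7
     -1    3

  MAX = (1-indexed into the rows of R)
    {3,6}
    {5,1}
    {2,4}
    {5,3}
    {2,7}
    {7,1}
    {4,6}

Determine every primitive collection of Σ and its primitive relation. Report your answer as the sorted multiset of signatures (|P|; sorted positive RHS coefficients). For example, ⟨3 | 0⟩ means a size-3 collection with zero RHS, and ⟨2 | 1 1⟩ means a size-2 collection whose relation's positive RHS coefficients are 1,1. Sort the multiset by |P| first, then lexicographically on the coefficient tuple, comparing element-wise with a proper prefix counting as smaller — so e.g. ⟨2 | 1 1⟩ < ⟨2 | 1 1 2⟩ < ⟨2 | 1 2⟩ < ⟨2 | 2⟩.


Primitive collections (14):

  {1,2}:  v_{1} + v_{2} = 0 ; sig = ⟨2 | 0⟩
  {3,7}:  v_{3} + v_{7} = 0 ; sig = ⟨2 | 0⟩
  {1,3}:  v_{1} + v_{3} = v_{5} ; sig = ⟨2 | 1⟩
  {1,4}:  v_{1} + v_{4} = v_{6} ; sig = ⟨2 | 1⟩
  {1,6}:  v_{1} + v_{6} = v_{3} ; sig = ⟨2 | 1⟩
  {2,3}:  v_{2} + v_{3} = v_{6} ; sig = ⟨2 | 1⟩
  {2,5}:  v_{2} + v_{5} = v_{3} ; sig = ⟨2 | 1⟩
  {2,6}:  v_{2} + v_{6} = v_{4} ; sig = ⟨2 | 1⟩
  {5,7}:  v_{5} + v_{7} = v_{1} ; sig = ⟨2 | 1⟩
  {6,7}:  v_{6} + v_{7} = v_{2} ; sig = ⟨2 | 1⟩
  {4,5}:  v_{4} + v_{5} = v_{3} + v_{6} ; sig = ⟨2 | 1 1⟩
  {3,4}:  v_{3} + v_{4} = 2·v_{6} ; sig = ⟨2 | 2⟩
  {4,7}:  v_{4} + v_{7} = 2·v_{2} ; sig = ⟨2 | 2⟩
  {5,6}:  v_{5} + v_{6} = 2·v_{3} ; sig = ⟨2 | 2⟩

so the primitive-relation signature multiset is
    |P|=2: 14 collections, coeffs (), (), (1), (1), (1), (1), (1), (1), (1), (1), (1,1), (2), (2), (2)


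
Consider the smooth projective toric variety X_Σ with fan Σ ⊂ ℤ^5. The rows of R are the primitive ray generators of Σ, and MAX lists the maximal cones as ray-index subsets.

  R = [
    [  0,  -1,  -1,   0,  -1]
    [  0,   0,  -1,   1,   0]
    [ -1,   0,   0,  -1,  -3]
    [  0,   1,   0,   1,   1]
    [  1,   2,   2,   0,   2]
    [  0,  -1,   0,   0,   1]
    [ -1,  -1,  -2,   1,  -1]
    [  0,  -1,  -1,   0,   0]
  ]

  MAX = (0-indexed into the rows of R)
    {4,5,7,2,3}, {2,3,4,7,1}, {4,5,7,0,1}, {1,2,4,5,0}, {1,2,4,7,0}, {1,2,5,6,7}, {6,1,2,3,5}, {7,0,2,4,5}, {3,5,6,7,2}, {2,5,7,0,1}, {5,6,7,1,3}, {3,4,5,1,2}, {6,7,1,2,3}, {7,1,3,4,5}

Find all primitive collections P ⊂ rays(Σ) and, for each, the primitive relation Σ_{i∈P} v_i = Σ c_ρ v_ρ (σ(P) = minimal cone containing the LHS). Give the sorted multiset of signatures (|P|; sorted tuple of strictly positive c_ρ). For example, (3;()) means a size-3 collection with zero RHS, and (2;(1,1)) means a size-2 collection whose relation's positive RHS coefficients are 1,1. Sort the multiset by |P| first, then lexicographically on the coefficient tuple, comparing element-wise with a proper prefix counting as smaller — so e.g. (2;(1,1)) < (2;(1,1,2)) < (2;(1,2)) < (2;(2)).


Minimal non-faces — 5 found among 8 rays, 14 max cones:

  • {0,3}:  v_{0} + v_{3} = v_{1} — sig = (2;(1))
  • {4,6}:  v_{4} + v_{6} = v_{3} — sig = (2;(1))
  • {0,6}:  v_{0} + v_{6} = 2·v_{1} + v_{2} + v_{5} + v_{7} — sig = (2;(1,1,1,2))
  • {1,2,4,5,7}:  v_{1} + v_{2} + v_{4} + v_{5} + v_{7} = 0 — sig = (5;())
  • {1,2,3,5,7}:  v_{1} + v_{2} + v_{3} + v_{5} + v_{7} = v_{6} — sig = (5;(1))

so the primitive-relation signature multiset is
    |P|=2: 3 collections, coeffs (1), (1), (1,1,1,2)
    |P|=5: 2 collections, coeffs (), (1)


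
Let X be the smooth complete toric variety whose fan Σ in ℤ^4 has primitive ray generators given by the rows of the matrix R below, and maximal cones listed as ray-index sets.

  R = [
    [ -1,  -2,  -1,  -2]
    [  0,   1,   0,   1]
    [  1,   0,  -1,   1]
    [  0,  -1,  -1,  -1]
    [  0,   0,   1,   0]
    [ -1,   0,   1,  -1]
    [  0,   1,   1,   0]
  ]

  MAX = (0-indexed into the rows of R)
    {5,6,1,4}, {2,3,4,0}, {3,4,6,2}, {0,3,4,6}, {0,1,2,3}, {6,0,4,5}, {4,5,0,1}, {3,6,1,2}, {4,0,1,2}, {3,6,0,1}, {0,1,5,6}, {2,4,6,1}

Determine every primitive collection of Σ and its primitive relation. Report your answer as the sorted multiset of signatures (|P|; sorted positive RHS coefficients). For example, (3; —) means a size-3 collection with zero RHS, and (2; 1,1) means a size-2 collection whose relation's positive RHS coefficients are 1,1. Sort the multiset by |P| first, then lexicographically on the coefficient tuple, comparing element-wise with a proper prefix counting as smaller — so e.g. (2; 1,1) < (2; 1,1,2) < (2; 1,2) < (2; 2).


Primitive collections (5):

  • {2,5}:  v_{2} + v_{5} = 0  →  sig = (2; —)
  • {3,5}:  v_{3} + v_{5} = v_{0} + v_{6}  →  sig = (2; 1,1)
  • {1,3,4}:  v_{1} + v_{3} + v_{4} = 0  →  sig = (3; —)
  • {0,2,6}:  v_{0} + v_{2} + v_{6} = v_{3}  →  sig = (3; 1)
  • {0,1,4,6}:  v_{0} + v_{1} + v_{4} + v_{6} = v_{5}  →  sig = (4; 1)

Sorted signature multiset PRS(X):
{ (2; —),  (2; 1,1),  (3; —),  (3; 1),  (4; 1) }


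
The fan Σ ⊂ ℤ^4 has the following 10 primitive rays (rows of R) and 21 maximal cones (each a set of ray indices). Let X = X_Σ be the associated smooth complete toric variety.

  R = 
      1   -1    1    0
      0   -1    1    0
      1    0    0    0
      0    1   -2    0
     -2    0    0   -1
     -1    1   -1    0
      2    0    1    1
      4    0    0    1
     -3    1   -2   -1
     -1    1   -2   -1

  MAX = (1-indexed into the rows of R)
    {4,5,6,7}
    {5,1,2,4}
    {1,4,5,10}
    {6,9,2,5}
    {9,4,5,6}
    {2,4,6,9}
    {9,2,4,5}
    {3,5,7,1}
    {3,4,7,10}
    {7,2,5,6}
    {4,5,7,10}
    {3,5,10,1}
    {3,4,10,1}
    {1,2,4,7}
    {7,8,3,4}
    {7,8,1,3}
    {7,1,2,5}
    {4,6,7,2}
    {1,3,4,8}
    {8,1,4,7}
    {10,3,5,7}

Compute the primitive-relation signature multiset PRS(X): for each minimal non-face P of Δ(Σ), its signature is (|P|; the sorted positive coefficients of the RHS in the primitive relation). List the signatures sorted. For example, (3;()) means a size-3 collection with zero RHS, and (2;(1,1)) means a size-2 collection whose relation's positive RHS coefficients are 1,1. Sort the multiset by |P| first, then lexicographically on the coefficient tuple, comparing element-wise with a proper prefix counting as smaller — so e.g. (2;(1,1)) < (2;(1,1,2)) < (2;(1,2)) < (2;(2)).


|primitive collections| = 20. Relations:

  {1,6}:  v_{1} + v_{6} = 0 — sig = (2;())
  {2,3}:  v_{2} + v_{3} = v_{1} — sig = (2;(1))
  {7,9}:  v_{7} + v_{9} = v_{6} — sig = (2;(1))
  {3,9}:  v_{3} + v_{9} = v_{4} + v_{5} — sig = (2;(1,1))
  {8,9}:  v_{8} + v_{9} = v_{3} + v_{4} — sig = (2;(1,1))
  {1,9}:  v_{1} + v_{9} = v_{2} + v_{4} + v_{5} — sig = (2;(1,1,1))
  {2,10}:  v_{2} + v_{10} = v_{1} + v_{4} + v_{5} — sig = (2;(1,1,1))
  {3,6}:  v_{3} + v_{6} = v_{4} + v_{5} + v_{7} — sig = (2;(1,1,1))
  {6,8}:  v_{6} + v_{8} = v_{3} + v_{4} + v_{7} — sig = (2;(1,1,1))
  {2,8}:  v_{2} + v_{8} = 2·v_{1} + v_{4} + v_{7} — sig = (2;(1,1,2))
  {6,10}:  v_{6} + v_{10} = 2·v_{4} + 2·v_{5} + v_{7} — sig = (2;(1,2,2))
  {8,10}:  v_{8} + v_{10} = 3·v_{3} + v_{4} — sig = (2;(1,3))
  {5,8}:  v_{5} + v_{8} = 2·v_{3} — sig = (2;(2))
  {9,10}:  v_{9} + v_{10} = 2·v_{4} + 2·v_{5} — sig = (2;(2,2))
  {3,4,5}:  v_{3} + v_{4} + v_{5} = v_{10} — sig = (3;(1))
  {1,7,10}:  v_{1} + v_{7} + v_{10} = 2·v_{3} — sig = (3;(2))
  {2,4,5,7}:  v_{2} + v_{4} + v_{5} + v_{7} = 0 — sig = (4;())
  {1,3,4,7}:  v_{1} + v_{3} + v_{4} + v_{7} = v_{8} — sig = (4;(1))
  {1,4,5,7}:  v_{1} + v_{4} + v_{5} + v_{7} = v_{3} — sig = (4;(1))
  {2,4,5,6}:  v_{2} + v_{4} + v_{5} + v_{6} = v_{9} — sig = (4;(1))

Sorted signature multiset PRS(X):
    |P|=2: 14 collections, coeffs (), (1), (1), (1,1), (1,1), (1,1,1), (1,1,1), (1,1,1), (1,1,1), (1,1,2), (1,2,2), (1,3), (2), (2,2)
    |P|=3: 2 collections, coeffs (1), (2)
    |P|=4: 4 collections, coeffs (), (1), (1), (1)


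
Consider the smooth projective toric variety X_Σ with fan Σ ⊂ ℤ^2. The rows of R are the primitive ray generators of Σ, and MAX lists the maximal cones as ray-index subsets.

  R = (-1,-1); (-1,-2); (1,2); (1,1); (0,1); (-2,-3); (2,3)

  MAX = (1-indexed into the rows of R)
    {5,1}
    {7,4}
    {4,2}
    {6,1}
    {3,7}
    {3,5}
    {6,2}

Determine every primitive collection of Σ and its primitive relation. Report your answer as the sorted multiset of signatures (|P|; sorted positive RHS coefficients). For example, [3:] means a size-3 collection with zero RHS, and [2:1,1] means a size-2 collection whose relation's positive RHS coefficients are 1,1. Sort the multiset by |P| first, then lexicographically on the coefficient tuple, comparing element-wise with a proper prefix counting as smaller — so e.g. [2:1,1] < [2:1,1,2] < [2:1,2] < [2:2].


Minimal non-faces — 14 found among 7 rays, 7 max cones:

  • {1,4}:  v_{1} + v_{4} = 0 — sig = [2:]
  • {2,3}:  v_{2} + v_{3} = 0 — sig = [2:]
  • {6,7}:  v_{6} + v_{7} = 0 — sig = [2:]
  • {1,2}:  v_{1} + v_{2} = v_{6} — sig = [2:1]
  • {1,3}:  v_{1} + v_{3} = v_{5} — sig = [2:1]
  • {1,7}:  v_{1} + v_{7} = v_{3} — sig = [2:1]
  • {2,5}:  v_{2} + v_{5} = v_{1} — sig = [2:1]
  • {2,7}:  v_{2} + v_{7} = v_{4} — sig = [2:1]
  • {3,4}:  v_{3} + v_{4} = v_{7} — sig = [2:1]
  • {3,6}:  v_{3} + v_{6} = v_{1} — sig = [2:1]
  • {4,5}:  v_{4} + v_{5} = v_{3} — sig = [2:1]
  • {4,6}:  v_{4} + v_{6} = v_{2} — sig = [2:1]
  • {5,6}:  v_{5} + v_{6} = 2·v_{1} — sig = [2:2]
  • {5,7}:  v_{5} + v_{7} = 2·v_{3} — sig = [2:2]

Signatures (|P|; sorted positive RHS coefficients), sorted:
[[2:], [2:], [2:], [2:1], [2:1], [2:1], [2:1], [2:1], [2:1], [2:1], [2:1], [2:1], [2:2], [2:2]]


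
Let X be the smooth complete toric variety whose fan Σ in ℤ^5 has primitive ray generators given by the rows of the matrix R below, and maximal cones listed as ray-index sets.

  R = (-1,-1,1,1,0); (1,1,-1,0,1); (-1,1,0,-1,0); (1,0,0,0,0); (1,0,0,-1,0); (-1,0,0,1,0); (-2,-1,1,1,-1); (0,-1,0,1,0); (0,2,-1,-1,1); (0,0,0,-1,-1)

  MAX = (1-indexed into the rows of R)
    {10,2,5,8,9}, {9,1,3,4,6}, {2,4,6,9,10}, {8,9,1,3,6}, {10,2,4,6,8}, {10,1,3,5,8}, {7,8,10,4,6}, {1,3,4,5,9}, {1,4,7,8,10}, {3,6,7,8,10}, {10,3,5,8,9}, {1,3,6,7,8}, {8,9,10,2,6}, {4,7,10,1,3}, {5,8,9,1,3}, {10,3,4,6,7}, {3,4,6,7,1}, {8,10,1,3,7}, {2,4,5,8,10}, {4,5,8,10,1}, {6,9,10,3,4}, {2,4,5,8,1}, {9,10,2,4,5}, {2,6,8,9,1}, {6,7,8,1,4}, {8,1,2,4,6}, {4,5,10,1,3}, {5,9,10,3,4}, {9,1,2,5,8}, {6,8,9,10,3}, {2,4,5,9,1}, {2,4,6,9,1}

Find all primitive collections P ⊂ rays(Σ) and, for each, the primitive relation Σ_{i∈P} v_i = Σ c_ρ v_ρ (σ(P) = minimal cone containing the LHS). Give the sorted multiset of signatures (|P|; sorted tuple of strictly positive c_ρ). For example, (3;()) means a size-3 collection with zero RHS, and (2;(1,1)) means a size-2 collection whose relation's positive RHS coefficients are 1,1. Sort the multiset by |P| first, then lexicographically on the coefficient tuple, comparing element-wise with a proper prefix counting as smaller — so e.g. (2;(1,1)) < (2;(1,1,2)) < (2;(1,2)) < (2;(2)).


|primitive collections| = 10. Relations:

  P = {5,6}:  v_{5} + v_{6} = 0 ; sig = (2;())
  P = {2,3}:  v_{2} + v_{3} = v_{9} ; sig = (2;(1))
  P = {2,7}:  v_{2} + v_{7} = v_{6} ; sig = (2;(1))
  P = {5,7}:  v_{5} + v_{7} = v_{1} + v_{10} ; sig = (2;(1,1))
  P = {7,9}:  v_{7} + v_{9} = v_{3} + v_{6} ; sig = (2;(1,1))
  P = {1,2,10}:  v_{1} + v_{2} + v_{10} = 0 ; sig = (3;())
  P = {3,4,8}:  v_{3} + v_{4} + v_{8} = 0 ; sig = (3;())
  P = {1,6,10}:  v_{1} + v_{6} + v_{10} = v_{7} ; sig = (3;(1))
  P = {1,9,10}:  v_{1} + v_{9} + v_{10} = v_{3} ; sig = (3;(1))
  P = {4,8,9}:  v_{4} + v_{8} + v_{9} = v_{2} ; sig = (3;(1))

Signatures (|P|; sorted positive RHS coefficients), sorted:
    |P|=2: 5 collections, coeffs (), (1), (1), (1,1), (1,1)
    |P|=3: 5 collections, coeffs (), (), (1), (1), (1)


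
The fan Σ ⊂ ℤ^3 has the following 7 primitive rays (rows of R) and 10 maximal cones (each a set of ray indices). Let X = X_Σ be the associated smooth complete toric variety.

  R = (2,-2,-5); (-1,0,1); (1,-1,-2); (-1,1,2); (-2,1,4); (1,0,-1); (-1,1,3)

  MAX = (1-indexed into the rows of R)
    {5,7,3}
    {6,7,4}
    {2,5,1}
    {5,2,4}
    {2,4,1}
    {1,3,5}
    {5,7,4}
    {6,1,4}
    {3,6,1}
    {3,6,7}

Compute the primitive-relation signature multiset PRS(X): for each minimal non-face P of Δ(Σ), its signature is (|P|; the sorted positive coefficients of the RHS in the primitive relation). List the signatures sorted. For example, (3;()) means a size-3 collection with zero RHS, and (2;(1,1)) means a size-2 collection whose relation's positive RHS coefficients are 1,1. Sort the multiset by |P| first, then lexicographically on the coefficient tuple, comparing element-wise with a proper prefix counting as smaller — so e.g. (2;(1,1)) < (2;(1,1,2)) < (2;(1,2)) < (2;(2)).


Δ(Σ) — 7 vertices, 7 min non-faces:

  {2,6}:  v_{2} + v_{6} = 0  ⟹  sig = (2;())
  {3,4}:  v_{3} + v_{4} = 0  ⟹  sig = (2;())
  {1,7}:  v_{1} + v_{7} = v_{3}  ⟹  sig = (2;(1))
  {2,7}:  v_{2} + v_{7} = v_{5}  ⟹  sig = (2;(1))
  {5,6}:  v_{5} + v_{6} = v_{7}  ⟹  sig = (2;(1))
  {2,3}:  v_{2} + v_{3} = v_{1} + v_{5}  ⟹  sig = (2;(1,1))
  {1,4,5}:  v_{1} + v_{4} + v_{5} = v_{2}  ⟹  sig = (3;(1))

Sorted signature multiset PRS(X):
[(2;()), (2;()), (2;(1)), (2;(1)), (2;(1)), (2;(1,1)), (3;(1))]


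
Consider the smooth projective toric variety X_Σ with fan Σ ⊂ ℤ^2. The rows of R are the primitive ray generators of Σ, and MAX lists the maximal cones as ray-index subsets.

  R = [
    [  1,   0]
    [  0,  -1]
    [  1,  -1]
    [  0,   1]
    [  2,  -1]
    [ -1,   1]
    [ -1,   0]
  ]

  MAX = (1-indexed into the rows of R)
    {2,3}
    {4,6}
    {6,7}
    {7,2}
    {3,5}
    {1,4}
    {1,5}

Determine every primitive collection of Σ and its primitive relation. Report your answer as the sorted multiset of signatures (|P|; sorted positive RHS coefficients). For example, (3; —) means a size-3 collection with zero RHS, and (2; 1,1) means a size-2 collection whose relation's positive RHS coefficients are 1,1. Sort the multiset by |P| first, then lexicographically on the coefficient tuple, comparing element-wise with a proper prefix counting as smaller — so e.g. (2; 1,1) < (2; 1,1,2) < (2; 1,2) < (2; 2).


The 14 primitive collections of Σ (r=7, n=2):

  P = {1,7}:  v_{1} + v_{7} = 0  ⟹  sig = (2; —)
  P = {2,4}:  v_{2} + v_{4} = 0  ⟹  sig = (2; —)
  P = {3,6}:  v_{3} + v_{6} = 0  ⟹  sig = (2; —)
  P = {1,2}:  v_{1} + v_{2} = v_{3}  ⟹  sig = (2; 1)
  P = {1,3}:  v_{1} + v_{3} = v_{5}  ⟹  sig = (2; 1)
  P = {1,6}:  v_{1} + v_{6} = v_{4}  ⟹  sig = (2; 1)
  P = {2,6}:  v_{2} + v_{6} = v_{7}  ⟹  sig = (2; 1)
  P = {3,4}:  v_{3} + v_{4} = v_{1}  ⟹  sig = (2; 1)
  P = {3,7}:  v_{3} + v_{7} = v_{2}  ⟹  sig = (2; 1)
  P = {4,7}:  v_{4} + v_{7} = v_{6}  ⟹  sig = (2; 1)
  P = {5,6}:  v_{5} + v_{6} = v_{1}  ⟹  sig = (2; 1)
  P = {5,7}:  v_{5} + v_{7} = v_{3}  ⟹  sig = (2; 1)
  P = {2,5}:  v_{2} + v_{5} = 2·v_{3}  ⟹  sig = (2; 2)
  P = {4,5}:  v_{4} + v_{5} = 2·v_{1}  ⟹  sig = (2; 2)

Signatures (|P|; sorted positive RHS coefficients), sorted:
    |P|=2: 14 collections, coeffs (), (), (), (1), (1), (1), (1), (1), (1), (1), (1), (1), (2), (2)


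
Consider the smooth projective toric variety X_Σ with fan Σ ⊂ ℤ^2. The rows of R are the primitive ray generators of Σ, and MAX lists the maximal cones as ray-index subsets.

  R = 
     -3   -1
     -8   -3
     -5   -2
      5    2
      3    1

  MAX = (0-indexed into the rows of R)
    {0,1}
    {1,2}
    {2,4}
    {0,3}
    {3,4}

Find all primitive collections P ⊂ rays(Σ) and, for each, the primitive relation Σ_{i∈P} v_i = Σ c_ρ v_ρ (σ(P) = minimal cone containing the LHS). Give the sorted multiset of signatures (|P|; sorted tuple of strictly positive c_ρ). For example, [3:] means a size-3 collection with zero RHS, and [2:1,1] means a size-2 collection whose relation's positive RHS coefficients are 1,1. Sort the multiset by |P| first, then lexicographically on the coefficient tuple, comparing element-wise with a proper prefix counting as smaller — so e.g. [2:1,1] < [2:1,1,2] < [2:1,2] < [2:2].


Minimal non-faces — 5 found among 5 rays, 5 max cones:

  • {0,4}:  v_{0} + v_{4} = 0  ⇒ sig = [2:]
  • {2,3}:  v_{2} + v_{3} = 0  ⇒ sig = [2:]
  • {0,2}:  v_{0} + v_{2} = v_{1}  ⇒ sig = [2:1]
  • {1,3}:  v_{1} + v_{3} = v_{0}  ⇒ sig = [2:1]
  • {1,4}:  v_{1} + v_{4} = v_{2}  ⇒ sig = [2:1]

so the primitive-relation signature multiset is
[[2:], [2:], [2:1], [2:1], [2:1]]


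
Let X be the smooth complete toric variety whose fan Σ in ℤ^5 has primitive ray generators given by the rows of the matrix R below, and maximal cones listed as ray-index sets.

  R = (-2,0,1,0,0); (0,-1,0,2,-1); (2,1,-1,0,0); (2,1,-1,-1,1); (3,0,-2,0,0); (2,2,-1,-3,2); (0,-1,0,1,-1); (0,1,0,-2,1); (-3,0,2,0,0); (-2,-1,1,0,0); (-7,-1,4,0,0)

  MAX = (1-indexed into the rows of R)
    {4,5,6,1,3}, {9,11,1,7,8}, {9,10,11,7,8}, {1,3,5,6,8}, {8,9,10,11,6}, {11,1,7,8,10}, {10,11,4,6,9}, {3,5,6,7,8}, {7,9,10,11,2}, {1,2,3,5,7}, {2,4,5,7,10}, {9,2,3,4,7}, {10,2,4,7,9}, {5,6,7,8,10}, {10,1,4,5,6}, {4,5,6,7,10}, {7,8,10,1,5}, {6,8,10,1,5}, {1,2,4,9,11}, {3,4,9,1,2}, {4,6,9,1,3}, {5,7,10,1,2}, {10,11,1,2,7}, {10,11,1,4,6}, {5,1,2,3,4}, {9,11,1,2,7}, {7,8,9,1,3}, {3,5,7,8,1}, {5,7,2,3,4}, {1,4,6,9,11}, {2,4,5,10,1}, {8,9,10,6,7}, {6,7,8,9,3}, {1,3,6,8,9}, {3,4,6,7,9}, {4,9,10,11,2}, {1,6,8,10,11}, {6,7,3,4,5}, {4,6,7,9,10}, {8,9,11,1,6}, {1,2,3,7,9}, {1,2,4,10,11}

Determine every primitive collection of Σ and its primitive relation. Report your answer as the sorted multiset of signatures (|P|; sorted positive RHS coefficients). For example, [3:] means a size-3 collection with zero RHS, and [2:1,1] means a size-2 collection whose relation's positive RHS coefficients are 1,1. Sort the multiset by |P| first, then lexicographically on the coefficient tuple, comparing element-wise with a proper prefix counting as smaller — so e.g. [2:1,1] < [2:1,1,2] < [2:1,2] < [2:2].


12 minimal non-faces of Δ(Σ) (on 11 rays):

  • {2,8}:  v_{2} + v_{8} = 0  so sig = [2:]
  • {3,10}:  v_{3} + v_{10} = 0  so sig = [2:]
  • {5,9}:  v_{5} + v_{9} = 0  so sig = [2:]
  • {2,6}:  v_{2} + v_{6} = v_{4}  so sig = [2:1]
  • {4,8}:  v_{4} + v_{8} = v_{6}  so sig = [2:1]
  • {3,11}:  v_{3} + v_{11} = v_{1} + v_{9}  so sig = [2:1,1]
  • {5,11}:  v_{5} + v_{11} = v_{1} + v_{10}  so sig = [2:1,1]
  • {1,4,7}:  v_{1} + v_{4} + v_{7} = 0  so sig = [3:]
  • {1,6,7}:  v_{1} + v_{6} + v_{7} = v_{8}  so sig = [3:1]
  • {1,9,10}:  v_{1} + v_{9} + v_{10} = v_{11}  so sig = [3:1]
  • {4,7,11}:  v_{4} + v_{7} + v_{11} = v_{9} + v_{10}  so sig = [3:1,1]
  • {6,7,11}:  v_{6} + v_{7} + v_{11} = v_{8} + v_{9} + v_{10}  so sig = [3:1,1,1]

Sorted signature multiset PRS(X):
    |P|=2: 7 collections, coeffs (), (), (), (1), (1), (1,1), (1,1)
    |P|=3: 5 collections, coeffs (), (1), (1), (1,1), (1,1,1)


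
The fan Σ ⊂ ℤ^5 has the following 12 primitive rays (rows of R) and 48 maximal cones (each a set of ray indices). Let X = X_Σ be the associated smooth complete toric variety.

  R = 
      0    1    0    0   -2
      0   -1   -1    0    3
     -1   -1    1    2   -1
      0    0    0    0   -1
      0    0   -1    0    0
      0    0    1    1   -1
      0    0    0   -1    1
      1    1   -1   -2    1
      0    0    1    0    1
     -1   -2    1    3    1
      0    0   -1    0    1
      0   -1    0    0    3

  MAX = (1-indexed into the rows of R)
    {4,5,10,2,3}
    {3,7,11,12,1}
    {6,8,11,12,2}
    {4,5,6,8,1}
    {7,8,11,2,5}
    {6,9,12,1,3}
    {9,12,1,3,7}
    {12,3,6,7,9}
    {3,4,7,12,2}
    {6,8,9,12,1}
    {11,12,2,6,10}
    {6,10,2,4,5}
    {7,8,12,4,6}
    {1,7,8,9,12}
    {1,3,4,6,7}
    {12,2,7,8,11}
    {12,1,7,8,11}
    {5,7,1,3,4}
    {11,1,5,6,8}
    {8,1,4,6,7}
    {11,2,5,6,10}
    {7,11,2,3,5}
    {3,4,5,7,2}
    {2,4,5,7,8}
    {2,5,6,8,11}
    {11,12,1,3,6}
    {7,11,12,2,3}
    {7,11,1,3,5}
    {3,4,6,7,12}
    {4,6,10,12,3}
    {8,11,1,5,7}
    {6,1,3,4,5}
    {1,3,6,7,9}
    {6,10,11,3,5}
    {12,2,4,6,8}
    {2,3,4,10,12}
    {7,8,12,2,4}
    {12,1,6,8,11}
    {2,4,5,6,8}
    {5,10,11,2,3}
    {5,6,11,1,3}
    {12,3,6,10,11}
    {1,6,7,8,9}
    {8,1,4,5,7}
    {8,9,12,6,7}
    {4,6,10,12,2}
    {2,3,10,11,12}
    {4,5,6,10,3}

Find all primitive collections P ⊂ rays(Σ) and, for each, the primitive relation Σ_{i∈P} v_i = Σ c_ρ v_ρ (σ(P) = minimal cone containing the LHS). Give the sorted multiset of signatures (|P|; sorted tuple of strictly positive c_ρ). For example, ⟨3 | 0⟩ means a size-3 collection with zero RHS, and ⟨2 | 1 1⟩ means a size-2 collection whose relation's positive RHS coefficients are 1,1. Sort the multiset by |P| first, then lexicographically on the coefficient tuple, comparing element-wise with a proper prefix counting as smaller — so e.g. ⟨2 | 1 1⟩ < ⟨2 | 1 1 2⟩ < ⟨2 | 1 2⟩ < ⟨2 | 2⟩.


|primitive collections| = 18. Relations:

  P={3,8}:  v_{3} + v_{8} = 0  so sig = ⟨2 | 0⟩
  P={1,2}:  v_{1} + v_{2} = v_{11}  so sig = ⟨2 | 1⟩
  P={4,11}:  v_{4} + v_{11} = v_{5}  so sig = ⟨2 | 1⟩
  P={5,12}:  v_{5} + v_{12} = v_{2}  so sig = ⟨2 | 1⟩
  P={4,9}:  v_{4} + v_{9} = v_{6} + v_{7}  so sig = ⟨2 | 1 1⟩
  P={5,9}:  v_{5} + v_{9} = v_{1} + v_{12}  so sig = ⟨2 | 1 1⟩
  P={7,10}:  v_{7} + v_{10} = v_{3} + v_{12}  so sig = ⟨2 | 1 1⟩
  P={8,10}:  v_{8} + v_{10} = v_{2} + v_{6}  so sig = ⟨2 | 1 1⟩
  P={1,10}:  v_{1} + v_{10} = v_{3} + v_{6} + v_{11}  so sig = ⟨2 | 1 1 1⟩
  P={9,10}:  v_{9} + v_{10} = v_{1} + v_{3} + v_{6} + 2·v_{12}  so sig = ⟨2 | 1 1 1 2⟩
  P={2,9}:  v_{2} + v_{9} = v_{1} + 2·v_{12}  so sig = ⟨2 | 1 2⟩
  P={9,11}:  v_{9} + v_{11} = 2·v_{1} + 2·v_{12}  so sig = ⟨2 | 2 2⟩
  P={1,4,12}:  v_{1} + v_{4} + v_{12} = 0  so sig = ⟨3 | 0⟩
  P={5,6,7}:  v_{5} + v_{6} + v_{7} = 0  so sig = ⟨3 | 0⟩
  P={2,3,6}:  v_{2} + v_{3} + v_{6} = v_{10}  so sig = ⟨3 | 1⟩
  P={2,6,7}:  v_{2} + v_{6} + v_{7} = v_{12}  so sig = ⟨3 | 1⟩
  P={6,7,11}:  v_{6} + v_{7} + v_{11} = v_{1} + v_{12}  so sig = ⟨3 | 1 1⟩
  P={1,6,7,12}:  v_{1} + v_{6} + v_{7} + v_{12} = v_{9}  so sig = ⟨4 | 1⟩

Hence PRS(X_Σ) =
    |P|=2: 12 collections, coeffs (), (1), (1), (1), (1,1), (1,1), (1,1), (1,1), (1,1,1), (1,1,1,2), (1,2), (2,2)
    |P|=3: 5 collections, coeffs (), (), (1), (1), (1,1)
    |P|=4: 1 collection, coeffs (1)


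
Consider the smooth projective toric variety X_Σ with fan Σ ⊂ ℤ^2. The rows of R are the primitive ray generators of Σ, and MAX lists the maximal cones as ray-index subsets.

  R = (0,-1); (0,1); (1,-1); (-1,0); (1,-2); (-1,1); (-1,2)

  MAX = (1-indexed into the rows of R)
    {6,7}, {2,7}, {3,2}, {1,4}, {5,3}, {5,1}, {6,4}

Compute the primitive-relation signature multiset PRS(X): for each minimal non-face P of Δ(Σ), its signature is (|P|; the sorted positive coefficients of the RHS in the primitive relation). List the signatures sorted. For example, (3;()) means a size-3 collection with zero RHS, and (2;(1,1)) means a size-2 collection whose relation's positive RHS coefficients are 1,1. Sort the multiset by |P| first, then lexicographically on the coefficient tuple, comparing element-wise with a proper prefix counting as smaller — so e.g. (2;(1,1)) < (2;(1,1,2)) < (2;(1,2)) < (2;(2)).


Primitive collections (14):

  • {1,2}:  v_{1} + v_{2} = 0  so sig = (2;())
  • {3,6}:  v_{3} + v_{6} = 0  so sig = (2;())
  • {5,7}:  v_{5} + v_{7} = 0  so sig = (2;())
  • {1,3}:  v_{1} + v_{3} = v_{5}  so sig = (2;(1))
  • {1,6}:  v_{1} + v_{6} = v_{4}  so sig = (2;(1))
  • {1,7}:  v_{1} + v_{7} = v_{6}  so sig = (2;(1))
  • {2,4}:  v_{2} + v_{4} = v_{6}  so sig = (2;(1))
  • {2,5}:  v_{2} + v_{5} = v_{3}  so sig = (2;(1))
  • {2,6}:  v_{2} + v_{6} = v_{7}  so sig = (2;(1))
  • {3,4}:  v_{3} + v_{4} = v_{1}  so sig = (2;(1))
  • {3,7}:  v_{3} + v_{7} = v_{2}  so sig = (2;(1))
  • {5,6}:  v_{5} + v_{6} = v_{1}  so sig = (2;(1))
  • {4,5}:  v_{4} + v_{5} = 2·v_{1}  so sig = (2;(2))
  • {4,7}:  v_{4} + v_{7} = 2·v_{6}  so sig = (2;(2))

so the primitive-relation signature multiset is
[(2;()), (2;()), (2;()), (2;(1)), (2;(1)), (2;(1)), (2;(1)), (2;(1)), (2;(1)), (2;(1)), (2;(1)), (2;(1)), (2;(2)), (2;(2))]


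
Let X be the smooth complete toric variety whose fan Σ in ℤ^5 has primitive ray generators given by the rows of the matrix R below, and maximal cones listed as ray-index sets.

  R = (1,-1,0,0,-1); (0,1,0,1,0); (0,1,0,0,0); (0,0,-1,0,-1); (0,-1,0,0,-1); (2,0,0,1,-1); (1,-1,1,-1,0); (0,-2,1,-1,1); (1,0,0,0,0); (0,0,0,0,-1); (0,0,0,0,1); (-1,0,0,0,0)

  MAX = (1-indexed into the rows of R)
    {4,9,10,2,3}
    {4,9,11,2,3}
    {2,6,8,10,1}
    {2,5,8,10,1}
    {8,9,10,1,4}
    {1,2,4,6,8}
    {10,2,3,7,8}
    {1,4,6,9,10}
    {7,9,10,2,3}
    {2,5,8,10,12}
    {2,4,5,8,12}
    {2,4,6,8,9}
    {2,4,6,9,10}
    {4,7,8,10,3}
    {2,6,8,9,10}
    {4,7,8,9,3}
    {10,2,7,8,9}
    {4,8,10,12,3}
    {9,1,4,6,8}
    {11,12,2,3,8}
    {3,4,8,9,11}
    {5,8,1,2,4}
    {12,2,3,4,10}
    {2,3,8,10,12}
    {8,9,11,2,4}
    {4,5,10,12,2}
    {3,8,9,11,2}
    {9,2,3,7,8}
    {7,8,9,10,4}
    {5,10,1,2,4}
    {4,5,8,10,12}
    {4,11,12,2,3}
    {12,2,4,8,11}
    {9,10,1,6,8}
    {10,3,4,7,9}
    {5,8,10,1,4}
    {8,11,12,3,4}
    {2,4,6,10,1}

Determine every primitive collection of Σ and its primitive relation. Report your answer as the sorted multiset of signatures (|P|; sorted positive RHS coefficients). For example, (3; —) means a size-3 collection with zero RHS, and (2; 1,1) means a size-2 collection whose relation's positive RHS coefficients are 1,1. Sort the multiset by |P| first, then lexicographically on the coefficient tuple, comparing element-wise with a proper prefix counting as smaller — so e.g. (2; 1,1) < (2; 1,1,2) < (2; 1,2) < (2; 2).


The 23 primitive collections of Σ (r=12, n=5):

  P = {9,12}:  v_{9} + v_{12} = 0 ; sig = (2; —)
  P = {10,11}:  v_{10} + v_{11} = 0 ; sig = (2; —)
  P = {1,12}:  v_{1} + v_{12} = v_{5} ; sig = (2; 1)
  P = {3,5}:  v_{3} + v_{5} = v_{10} ; sig = (2; 1)
  P = {5,9}:  v_{5} + v_{9} = v_{1} ; sig = (2; 1)
  P = {1,3}:  v_{1} + v_{3} = v_{9} + v_{10} ; sig = (2; 1,1)
  P = {6,12}:  v_{6} + v_{12} = v_{1} + v_{2} ; sig = (2; 1,1)
  P = {5,11}:  v_{5} + v_{11} = v_{2} + v_{4} + v_{8} ; sig = (2; 1,1,1)
  P = {7,11}:  v_{7} + v_{11} = v_{3} + v_{8} + v_{9} ; sig = (2; 1,1,1)
  P = {7,12}:  v_{7} + v_{12} = v_{3} + v_{8} + v_{10} ; sig = (2; 1,1,1)
  P = {1,11}:  v_{1} + v_{11} = v_{2} + v_{4} + v_{8} + v_{9} ; sig = (2; 1,1,1,1)
  P = {3,6}:  v_{3} + v_{6} = v_{2} + 2·v_{9} + v_{10} ; sig = (2; 1,1,2)
  P = {5,7}:  v_{5} + v_{7} = v_{8} + v_{9} + 2·v_{10} ; sig = (2; 1,1,2)
  P = {6,11}:  v_{6} + v_{11} = 2·v_{2} + v_{4} + v_{8} + 2·v_{9} ; sig = (2; 1,1,2,2)
  P = {6,7}:  v_{6} + v_{7} = v_{2} + v_{8} + 3·v_{9} + 2·v_{10} ; sig = (2; 1,1,2,3)
  P = {5,6}:  v_{5} + v_{6} = 2·v_{1} + v_{2} ; sig = (2; 1,2)
  P = {1,7}:  v_{1} + v_{7} = v_{8} + 2·v_{9} + 2·v_{10} ; sig = (2; 1,2,2)
  P = {1,2,9}:  v_{1} + v_{2} + v_{9} = v_{6} ; sig = (3; 1)
  P = {2,4,7}:  v_{2} + v_{4} + v_{7} = v_{9} + v_{10} ; sig = (3; 1,1)
  P = {2,3,4,8}:  v_{2} + v_{3} + v_{4} + v_{8} = 0 ; sig = (4; —)
  P = {2,4,8,10}:  v_{2} + v_{4} + v_{8} + v_{10} = v_{5} ; sig = (4; 1)
  P = {3,8,9,10}:  v_{3} + v_{8} + v_{9} + v_{10} = v_{7} ; sig = (4; 1)
  P = {4,6,8,10}:  v_{4} + v_{6} + v_{8} + v_{10} = 2·v_{1} ; sig = (4; 2)

Hence PRS(X_Σ) =
    |P|=2: 17 collections, coeffs (), (), (1), (1), (1), (1,1), (1,1), (1,1,1), (1,1,1), (1,1,1), (1,1,1,1), (1,1,2), (1,1,2), (1,1,2,2), (1,1,2,3), (1,2), (1,2,2)
    |P|=3: 2 collections, coeffs (1), (1,1)
    |P|=4: 4 collections, coeffs (), (1), (1), (2)


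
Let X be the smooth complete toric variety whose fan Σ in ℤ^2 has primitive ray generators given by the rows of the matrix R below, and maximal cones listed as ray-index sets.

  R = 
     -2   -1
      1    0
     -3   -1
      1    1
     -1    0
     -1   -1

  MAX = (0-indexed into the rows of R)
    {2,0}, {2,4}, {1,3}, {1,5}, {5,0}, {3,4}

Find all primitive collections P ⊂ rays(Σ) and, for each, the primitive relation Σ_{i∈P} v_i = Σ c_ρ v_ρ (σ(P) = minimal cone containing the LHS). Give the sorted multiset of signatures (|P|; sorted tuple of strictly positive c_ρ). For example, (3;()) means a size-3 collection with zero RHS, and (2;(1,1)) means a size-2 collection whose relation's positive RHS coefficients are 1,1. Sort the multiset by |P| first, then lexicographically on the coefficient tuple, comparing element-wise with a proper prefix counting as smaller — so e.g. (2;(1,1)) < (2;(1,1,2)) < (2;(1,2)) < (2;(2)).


|primitive collections| = 9. Relations:

  P = {1,4}:  v_{1} + v_{4} = 0  so sig = (2;())
  P = {3,5}:  v_{3} + v_{5} = 0  so sig = (2;())
  P = {0,1}:  v_{0} + v_{1} = v_{5}  so sig = (2;(1))
  P = {0,3}:  v_{0} + v_{3} = v_{4}  so sig = (2;(1))
  P = {0,4}:  v_{0} + v_{4} = v_{2}  so sig = (2;(1))
  P = {1,2}:  v_{1} + v_{2} = v_{0}  so sig = (2;(1))
  P = {4,5}:  v_{4} + v_{5} = v_{0}  so sig = (2;(1))
  P = {2,3}:  v_{2} + v_{3} = 2·v_{4}  so sig = (2;(2))
  P = {2,5}:  v_{2} + v_{5} = 2·v_{0}  so sig = (2;(2))

Sorted signature multiset PRS(X):
[(2;()), (2;()), (2;(1)), (2;(1)), (2;(1)), (2;(1)), (2;(1)), (2;(2)), (2;(2))]


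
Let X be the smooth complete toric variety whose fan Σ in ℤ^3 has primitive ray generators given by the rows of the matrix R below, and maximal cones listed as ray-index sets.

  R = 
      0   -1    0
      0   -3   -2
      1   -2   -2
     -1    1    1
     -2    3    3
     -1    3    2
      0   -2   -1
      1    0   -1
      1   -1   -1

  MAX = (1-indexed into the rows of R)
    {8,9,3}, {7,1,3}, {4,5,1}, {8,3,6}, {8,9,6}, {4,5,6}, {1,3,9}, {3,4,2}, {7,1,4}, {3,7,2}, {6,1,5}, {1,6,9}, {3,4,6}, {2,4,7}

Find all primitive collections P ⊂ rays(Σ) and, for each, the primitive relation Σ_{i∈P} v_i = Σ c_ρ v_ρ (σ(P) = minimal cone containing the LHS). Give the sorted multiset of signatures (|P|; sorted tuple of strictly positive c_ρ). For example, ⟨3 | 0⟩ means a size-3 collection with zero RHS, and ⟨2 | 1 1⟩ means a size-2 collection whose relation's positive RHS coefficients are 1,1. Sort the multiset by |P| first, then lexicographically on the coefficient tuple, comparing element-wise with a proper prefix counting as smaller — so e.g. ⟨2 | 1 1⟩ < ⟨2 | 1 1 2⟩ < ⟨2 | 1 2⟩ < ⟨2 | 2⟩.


Σ has 20 primitive collections:

  P = {4,9}:  v_{4} + v_{9} = 0 ; sig = ⟨2 | 0⟩
  P = {1,8}:  v_{1} + v_{8} = v_{9} ; sig = ⟨2 | 1⟩
  P = {3,5}:  v_{3} + v_{5} = v_{4} ; sig = ⟨2 | 1⟩
  P = {5,8}:  v_{5} + v_{8} = v_{6} ; sig = ⟨2 | 1⟩
  P = {6,7}:  v_{6} + v_{7} = v_{4} ; sig = ⟨2 | 1⟩
  P = {7,8}:  v_{7} + v_{8} = v_{3} ; sig = ⟨2 | 1⟩
  P = {2,9}:  v_{2} + v_{9} = v_{3} + v_{7} ; sig = ⟨2 | 1 1⟩
  P = {4,8}:  v_{4} + v_{8} = v_{3} + v_{6} ; sig = ⟨2 | 1 1⟩
  P = {5,9}:  v_{5} + v_{9} = v_{1} + v_{6} ; sig = ⟨2 | 1 1⟩
  P = {7,9}:  v_{7} + v_{9} = v_{1} + v_{3} ; sig = ⟨2 | 1 1⟩
  P = {2,5}:  v_{2} + v_{5} = 2·v_{4} + v_{7} ; sig = ⟨2 | 1 2⟩
  P = {2,6}:  v_{2} + v_{6} = v_{3} + 2·v_{4} ; sig = ⟨2 | 1 2⟩
  P = {2,8}:  v_{2} + v_{8} = 2·v_{3} + v_{4} ; sig = ⟨2 | 1 2⟩
  P = {5,7}:  v_{5} + v_{7} = v_{1} + 2·v_{4} ; sig = ⟨2 | 1 2⟩
  P = {1,2}:  v_{1} + v_{2} = 2·v_{7} ; sig = ⟨2 | 2⟩
  P = {1,3,6}:  v_{1} + v_{3} + v_{6} = 0 ; sig = ⟨3 | 0⟩
  P = {1,3,4}:  v_{1} + v_{3} + v_{4} = v_{7} ; sig = ⟨3 | 1⟩
  P = {1,4,6}:  v_{1} + v_{4} + v_{6} = v_{5} ; sig = ⟨3 | 1⟩
  P = {3,4,7}:  v_{3} + v_{4} + v_{7} = v_{2} ; sig = ⟨3 | 1⟩
  P = {3,6,9}:  v_{3} + v_{6} + v_{9} = v_{8} ; sig = ⟨3 | 1⟩

Signatures (|P|; sorted positive RHS coefficients), sorted:
[⟨2 | 0⟩, ⟨2 | 1⟩, ⟨2 | 1⟩, ⟨2 | 1⟩, ⟨2 | 1⟩, ⟨2 | 1⟩, ⟨2 | 1 1⟩, ⟨2 | 1 1⟩, ⟨2 | 1 1⟩, ⟨2 | 1 1⟩, ⟨2 | 1 2⟩, ⟨2 | 1 2⟩, ⟨2 | 1 2⟩, ⟨2 | 1 2⟩, ⟨2 | 2⟩, ⟨3 | 0⟩, ⟨3 | 1⟩, ⟨3 | 1⟩, ⟨3 | 1⟩, ⟨3 | 1⟩]


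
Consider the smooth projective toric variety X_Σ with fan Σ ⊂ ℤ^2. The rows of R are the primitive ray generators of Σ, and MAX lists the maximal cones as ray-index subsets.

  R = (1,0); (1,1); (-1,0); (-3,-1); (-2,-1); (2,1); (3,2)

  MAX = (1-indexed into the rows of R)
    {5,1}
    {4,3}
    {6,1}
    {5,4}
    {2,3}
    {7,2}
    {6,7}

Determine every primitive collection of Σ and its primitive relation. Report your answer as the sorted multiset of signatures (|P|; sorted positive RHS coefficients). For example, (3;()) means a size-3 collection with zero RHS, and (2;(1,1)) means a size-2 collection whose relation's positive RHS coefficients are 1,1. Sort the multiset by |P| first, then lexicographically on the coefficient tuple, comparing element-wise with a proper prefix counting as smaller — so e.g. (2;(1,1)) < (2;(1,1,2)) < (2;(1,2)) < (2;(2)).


The 14 primitive collections of Σ (r=7, n=2):

  • {1,3}:  v_{1} + v_{3} = 0 ; sig = (2;())
  • {5,6}:  v_{5} + v_{6} = 0 ; sig = (2;())
  • {1,2}:  v_{1} + v_{2} = v_{6} ; sig = (2;(1))
  • {1,4}:  v_{1} + v_{4} = v_{5} ; sig = (2;(1))
  • {2,5}:  v_{2} + v_{5} = v_{3} ; sig = (2;(1))
  • {2,6}:  v_{2} + v_{6} = v_{7} ; sig = (2;(1))
  • {3,5}:  v_{3} + v_{5} = v_{4} ; sig = (2;(1))
  • {3,6}:  v_{3} + v_{6} = v_{2} ; sig = (2;(1))
  • {4,6}:  v_{4} + v_{6} = v_{3} ; sig = (2;(1))
  • {5,7}:  v_{5} + v_{7} = v_{2} ; sig = (2;(1))
  • {4,7}:  v_{4} + v_{7} = v_{2} + v_{3} ; sig = (2;(1,1))
  • {1,7}:  v_{1} + v_{7} = 2·v_{6} ; sig = (2;(2))
  • {2,4}:  v_{2} + v_{4} = 2·v_{3} ; sig = (2;(2))
  • {3,7}:  v_{3} + v_{7} = 2·v_{2} ; sig = (2;(2))

Hence PRS(X_Σ) =
    |P|=2: 14 collections, coeffs (), (), (1), (1), (1), (1), (1), (1), (1), (1), (1,1), (2), (2), (2)


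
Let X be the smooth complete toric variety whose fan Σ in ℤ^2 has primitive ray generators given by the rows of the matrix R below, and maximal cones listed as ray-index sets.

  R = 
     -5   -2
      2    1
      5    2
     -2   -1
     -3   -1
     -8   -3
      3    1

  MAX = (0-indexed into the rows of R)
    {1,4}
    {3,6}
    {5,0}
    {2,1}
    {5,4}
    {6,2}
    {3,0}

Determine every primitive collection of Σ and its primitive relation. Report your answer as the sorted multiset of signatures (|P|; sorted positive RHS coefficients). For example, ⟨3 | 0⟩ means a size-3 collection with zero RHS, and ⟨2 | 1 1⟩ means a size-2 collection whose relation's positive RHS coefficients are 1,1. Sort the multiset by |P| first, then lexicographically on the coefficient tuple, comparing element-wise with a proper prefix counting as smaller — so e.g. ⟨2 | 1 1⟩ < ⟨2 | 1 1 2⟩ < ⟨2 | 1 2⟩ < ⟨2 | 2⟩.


Primitive collections (14):

  P={0,2}:  v_{0} + v_{2} = 0  ⇒ sig = ⟨2 | 0⟩
  P={1,3}:  v_{1} + v_{3} = 0  ⇒ sig = ⟨2 | 0⟩
  P={4,6}:  v_{4} + v_{6} = 0  ⇒ sig = ⟨2 | 0⟩
  P={0,1}:  v_{0} + v_{1} = v_{4}  ⇒ sig = ⟨2 | 1⟩
  P={0,4}:  v_{0} + v_{4} = v_{5}  ⇒ sig = ⟨2 | 1⟩
  P={0,6}:  v_{0} + v_{6} = v_{3}  ⇒ sig = ⟨2 | 1⟩
  P={1,6}:  v_{1} + v_{6} = v_{2}  ⇒ sig = ⟨2 | 1⟩
  P={2,3}:  v_{2} + v_{3} = v_{6}  ⇒ sig = ⟨2 | 1⟩
  P={2,4}:  v_{2} + v_{4} = v_{1}  ⇒ sig = ⟨2 | 1⟩
  P={2,5}:  v_{2} + v_{5} = v_{4}  ⇒ sig = ⟨2 | 1⟩
  P={3,4}:  v_{3} + v_{4} = v_{0}  ⇒ sig = ⟨2 | 1⟩
  P={5,6}:  v_{5} + v_{6} = v_{0}  ⇒ sig = ⟨2 | 1⟩
  P={1,5}:  v_{1} + v_{5} = 2·v_{4}  ⇒ sig = ⟨2 | 2⟩
  P={3,5}:  v_{3} + v_{5} = 2·v_{0}  ⇒ sig = ⟨2 | 2⟩

so the primitive-relation signature multiset is
    |P|=2: 14 collections, coeffs (), (), (), (1), (1), (1), (1), (1), (1), (1), (1), (1), (2), (2)


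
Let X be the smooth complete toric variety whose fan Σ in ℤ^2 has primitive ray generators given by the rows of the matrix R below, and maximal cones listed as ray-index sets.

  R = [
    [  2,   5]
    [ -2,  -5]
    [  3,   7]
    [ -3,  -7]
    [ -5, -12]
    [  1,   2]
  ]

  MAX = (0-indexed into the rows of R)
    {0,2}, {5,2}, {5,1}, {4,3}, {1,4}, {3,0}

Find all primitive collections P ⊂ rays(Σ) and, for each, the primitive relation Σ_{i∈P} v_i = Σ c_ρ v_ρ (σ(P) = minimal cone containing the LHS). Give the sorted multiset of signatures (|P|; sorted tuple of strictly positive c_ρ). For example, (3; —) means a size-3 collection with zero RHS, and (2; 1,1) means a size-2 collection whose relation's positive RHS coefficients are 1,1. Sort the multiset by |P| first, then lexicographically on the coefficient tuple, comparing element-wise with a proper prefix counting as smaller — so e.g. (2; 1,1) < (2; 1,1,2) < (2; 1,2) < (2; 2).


9 collections generate NE(X_Σ); each relation:

  • {0,1}:  v_{0} + v_{1} = 0 — sig = (2; —)
  • {2,3}:  v_{2} + v_{3} = 0 — sig = (2; —)
  • {0,4}:  v_{0} + v_{4} = v_{3} — sig = (2; 1)
  • {0,5}:  v_{0} + v_{5} = v_{2} — sig = (2; 1)
  • {1,2}:  v_{1} + v_{2} = v_{5} — sig = (2; 1)
  • {1,3}:  v_{1} + v_{3} = v_{4} — sig = (2; 1)
  • {2,4}:  v_{2} + v_{4} = v_{1} — sig = (2; 1)
  • {3,5}:  v_{3} + v_{5} = v_{1} — sig = (2; 1)
  • {4,5}:  v_{4} + v_{5} = 2·v_{1} — sig = (2; 2)

Sorted signature multiset PRS(X):
[(2; —), (2; —), (2; 1), (2; 1), (2; 1), (2; 1), (2; 1), (2; 1), (2; 2)]


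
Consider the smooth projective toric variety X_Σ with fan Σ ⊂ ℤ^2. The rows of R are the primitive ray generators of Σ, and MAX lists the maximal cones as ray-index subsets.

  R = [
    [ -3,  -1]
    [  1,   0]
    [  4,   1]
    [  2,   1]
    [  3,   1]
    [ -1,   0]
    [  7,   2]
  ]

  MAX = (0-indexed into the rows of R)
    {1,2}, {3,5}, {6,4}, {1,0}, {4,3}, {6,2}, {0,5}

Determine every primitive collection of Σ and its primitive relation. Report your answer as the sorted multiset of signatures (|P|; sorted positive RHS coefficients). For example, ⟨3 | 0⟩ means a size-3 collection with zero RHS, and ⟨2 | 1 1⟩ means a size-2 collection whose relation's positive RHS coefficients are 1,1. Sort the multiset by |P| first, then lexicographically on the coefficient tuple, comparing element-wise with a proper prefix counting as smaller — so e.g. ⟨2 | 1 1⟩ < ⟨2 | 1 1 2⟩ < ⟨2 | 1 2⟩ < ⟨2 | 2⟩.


The 14 primitive collections of Σ (r=7, n=2):

  P={0,4}:  v_{0} + v_{4} = 0  ⇒ sig = ⟨2 | 0⟩
  P={1,5}:  v_{1} + v_{5} = 0  ⇒ sig = ⟨2 | 0⟩
  P={0,2}:  v_{0} + v_{2} = v_{1}  ⇒ sig = ⟨2 | 1⟩
  P={0,3}:  v_{0} + v_{3} = v_{5}  ⇒ sig = ⟨2 | 1⟩
  P={0,6}:  v_{0} + v_{6} = v_{2}  ⇒ sig = ⟨2 | 1⟩
  P={1,3}:  v_{1} + v_{3} = v_{4}  ⇒ sig = ⟨2 | 1⟩
  P={1,4}:  v_{1} + v_{4} = v_{2}  ⇒ sig = ⟨2 | 1⟩
  P={2,4}:  v_{2} + v_{4} = v_{6}  ⇒ sig = ⟨2 | 1⟩
  P={2,5}:  v_{2} + v_{5} = v_{4}  ⇒ sig = ⟨2 | 1⟩
  P={4,5}:  v_{4} + v_{5} = v_{3}  ⇒ sig = ⟨2 | 1⟩
  P={1,6}:  v_{1} + v_{6} = 2·v_{2}  ⇒ sig = ⟨2 | 2⟩
  P={2,3}:  v_{2} + v_{3} = 2·v_{4}  ⇒ sig = ⟨2 | 2⟩
  P={5,6}:  v_{5} + v_{6} = 2·v_{4}  ⇒ sig = ⟨2 | 2⟩
  P={3,6}:  v_{3} + v_{6} = 3·v_{4}  ⇒ sig = ⟨2 | 3⟩

Signatures (|P|; sorted positive RHS coefficients), sorted:
    ⟨2 | 0⟩
    ⟨2 | 0⟩
    ⟨2 | 1⟩
    ⟨2 | 1⟩
    ⟨2 | 1⟩
    ⟨2 | 1⟩
    ⟨2 | 1⟩
    ⟨2 | 1⟩
    ⟨2 | 1⟩
    ⟨2 | 1⟩
    ⟨2 | 2⟩
    ⟨2 | 2⟩
    ⟨2 | 2⟩
    ⟨2 | 3⟩


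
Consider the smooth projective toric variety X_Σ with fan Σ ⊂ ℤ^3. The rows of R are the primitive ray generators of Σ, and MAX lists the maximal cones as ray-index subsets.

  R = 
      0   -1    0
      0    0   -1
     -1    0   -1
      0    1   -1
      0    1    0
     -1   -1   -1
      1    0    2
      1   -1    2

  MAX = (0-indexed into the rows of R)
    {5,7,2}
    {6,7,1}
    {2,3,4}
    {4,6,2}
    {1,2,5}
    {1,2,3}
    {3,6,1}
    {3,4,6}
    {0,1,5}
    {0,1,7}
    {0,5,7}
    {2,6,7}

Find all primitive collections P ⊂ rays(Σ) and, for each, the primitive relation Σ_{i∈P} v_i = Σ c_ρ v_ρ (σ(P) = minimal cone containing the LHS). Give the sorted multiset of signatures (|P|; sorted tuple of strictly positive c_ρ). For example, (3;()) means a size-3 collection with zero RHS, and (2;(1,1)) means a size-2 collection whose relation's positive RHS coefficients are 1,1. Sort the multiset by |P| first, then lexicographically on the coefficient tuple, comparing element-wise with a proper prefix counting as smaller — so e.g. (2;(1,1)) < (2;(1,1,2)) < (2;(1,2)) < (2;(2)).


Δ(Σ) — 8 vertices, 14 min non-faces:

  • {0,4}:  v_{0} + v_{4} = 0  ⇒ sig = (2;())
  • {0,2}:  v_{0} + v_{2} = v_{5}  ⇒ sig = (2;(1))
  • {0,3}:  v_{0} + v_{3} = v_{1}  ⇒ sig = (2;(1))
  • {0,6}:  v_{0} + v_{6} = v_{7}  ⇒ sig = (2;(1))
  • {1,4}:  v_{1} + v_{4} = v_{3}  ⇒ sig = (2;(1))
  • {4,5}:  v_{4} + v_{5} = v_{2}  ⇒ sig = (2;(1))
  • {4,7}:  v_{4} + v_{7} = v_{6}  ⇒ sig = (2;(1))
  • {3,5}:  v_{3} + v_{5} = v_{1} + v_{2}  ⇒ sig = (2;(1,1))
  • {3,7}:  v_{3} + v_{7} = v_{1} + v_{6}  ⇒ sig = (2;(1,1))
  • {5,6}:  v_{5} + v_{6} = v_{2} + v_{7}  ⇒ sig = (2;(1,1))
  • {1,2,6}:  v_{1} + v_{2} + v_{6} = 0  ⇒ sig = (3;())
  • {1,2,7}:  v_{1} + v_{2} + v_{7} = v_{0}  ⇒ sig = (3;(1))
  • {2,3,6}:  v_{2} + v_{3} + v_{6} = v_{4}  ⇒ sig = (3;(1))
  • {1,5,7}:  v_{1} + v_{5} + v_{7} = 2·v_{0}  ⇒ sig = (3;(2))

Hence PRS(X_Σ) =
{ (2;()),  (2;(1)) ×6,  (2;(1,1)) ×3,  (3;()),  (3;(1)) ×2,  (3;(2)) }
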